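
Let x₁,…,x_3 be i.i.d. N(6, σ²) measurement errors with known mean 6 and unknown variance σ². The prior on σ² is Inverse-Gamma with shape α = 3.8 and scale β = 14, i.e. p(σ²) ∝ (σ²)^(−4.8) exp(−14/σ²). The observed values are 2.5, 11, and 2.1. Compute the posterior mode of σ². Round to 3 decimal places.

σ̂²_MAP = 6.386

Sum of squared deviations about the known mean: SS = (2.5−6)² + (11−6)² + (2.1−6)² = 52.46.
The Normal likelihood contributes (σ²)^(−n/2) exp(−SS/(2σ²)), so the posterior is Inverse-Gamma(α + n/2, β + SS/2) = Inverse-Gamma(5.3, 40.23).
The mode of Inverse-Gamma(a, b) is b/(a+1) = 40.23/6.3 ≈ 6.386.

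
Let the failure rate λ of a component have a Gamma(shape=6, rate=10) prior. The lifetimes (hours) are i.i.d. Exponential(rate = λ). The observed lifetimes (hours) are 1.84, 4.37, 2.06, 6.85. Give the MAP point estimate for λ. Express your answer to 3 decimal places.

λ̂_MAP = 0.358

The Exponential(rate=λ) likelihood is ∝ λ^n e^(−λΣtᵢ). Here n = 4 and Σtᵢ = 1.84 + 4.37 + 2.06 + 6.85 = 15.12.
Posterior ∝ λ^5e^(−10λ) · λ^4e^(−15.12λ) = λ^9e^(−25.12λ), i.e. Gamma(10, 25.12).
Mode = (a−1)/b = 9/25.12 ≈ 0.358.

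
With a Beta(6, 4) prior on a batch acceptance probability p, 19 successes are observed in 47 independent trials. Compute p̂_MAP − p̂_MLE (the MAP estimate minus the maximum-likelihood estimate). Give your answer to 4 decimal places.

MAP − MLE = 0.0321

Posterior is Beta(25, 32); MAP = (25−1)/(57−2) = 24/55 ≈ 0.43636.
MLE ignores the prior: p̂_MLE = k/n = 19/47 ≈ 0.40426.
Difference = 24/55 − 19/47 = 83/2585 ≈ 0.0321.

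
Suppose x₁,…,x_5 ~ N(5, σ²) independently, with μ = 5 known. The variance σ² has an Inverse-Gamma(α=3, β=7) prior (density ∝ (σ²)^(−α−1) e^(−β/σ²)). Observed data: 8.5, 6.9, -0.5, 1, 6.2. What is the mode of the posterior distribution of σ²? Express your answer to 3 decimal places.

σ̂²_MAP = 5.965

Sum of squared deviations about the known mean: SS = (8.5−5)² + (6.9−5)² + (-0.5−5)² + (1−5)² + (6.2−5)² = 63.55.
The Normal likelihood contributes (σ²)^(−n/2) exp(−SS/(2σ²)), so the posterior is Inverse-Gamma(α + n/2, β + SS/2) = Inverse-Gamma(5.5, 38.775).
The mode of Inverse-Gamma(a, b) is b/(a+1) = 38.775/6.5 ≈ 5.965.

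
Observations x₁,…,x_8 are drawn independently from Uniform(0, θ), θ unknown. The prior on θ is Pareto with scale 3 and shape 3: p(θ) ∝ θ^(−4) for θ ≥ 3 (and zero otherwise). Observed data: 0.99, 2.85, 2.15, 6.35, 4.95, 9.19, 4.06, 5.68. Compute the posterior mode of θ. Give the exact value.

The Uniform(0, θ) likelihood is θ^(−n) for θ ≥ max(xᵢ), zero otherwise. Here max(xᵢ) = 9.19.
Posterior ∝ θ^(−4) · θ^(−8) = θ^(−12) on θ ≥ max(3, 9.19) = 9.19.
This density is strictly decreasing in θ, so the posterior mode lies at the lower boundary of the support.

θ̂_MAP = 9.19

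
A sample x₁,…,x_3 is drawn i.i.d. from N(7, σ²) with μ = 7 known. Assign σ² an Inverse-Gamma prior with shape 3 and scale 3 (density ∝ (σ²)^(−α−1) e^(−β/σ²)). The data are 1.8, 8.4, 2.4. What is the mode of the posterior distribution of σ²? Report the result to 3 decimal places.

Sum of squared deviations about the known mean: SS = (1.8−7)² + (8.4−7)² + (2.4−7)² = 50.16.
The Normal likelihood contributes (σ²)^(−n/2) exp(−SS/(2σ²)), so the posterior is Inverse-Gamma(α + n/2, β + SS/2) = Inverse-Gamma(4.5, 28.08).
The mode of Inverse-Gamma(a, b) is b/(a+1) = 28.08/5.5 ≈ 5.105.

σ̂²_MAP = 5.105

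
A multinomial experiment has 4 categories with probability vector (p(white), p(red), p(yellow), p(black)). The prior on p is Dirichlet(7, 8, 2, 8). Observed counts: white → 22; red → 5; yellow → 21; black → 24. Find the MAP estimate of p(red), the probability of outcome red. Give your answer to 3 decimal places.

MAP estimate of p(red) = 0.129

The posterior is Dirichlet(αᵢ + nᵢ) = Dirichlet(29, 13, 23, 32).
For a Dirichlet(a₁,…,a_K) with all aᵢ > 1, the mode has j-th component (aⱼ − 1)/(Σaᵢ − K).
Here Σaᵢ = 97 and K = 4, so p(red) = (13 − 1)/(97 − 4) = 12/93 ≈ 0.129.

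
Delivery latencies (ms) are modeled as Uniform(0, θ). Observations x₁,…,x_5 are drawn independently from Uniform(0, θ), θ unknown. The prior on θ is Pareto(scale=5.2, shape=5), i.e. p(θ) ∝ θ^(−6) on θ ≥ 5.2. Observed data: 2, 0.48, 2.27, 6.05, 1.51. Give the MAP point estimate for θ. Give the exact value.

θ̂_MAP = 6.05

The Uniform(0, θ) likelihood is θ^(−n) for θ ≥ max(xᵢ), zero otherwise. Here max(xᵢ) = 6.05.
Posterior ∝ θ^(−6) · θ^(−5) = θ^(−11) on θ ≥ max(5.2, 6.05) = 6.05.
This density is strictly decreasing in θ, so the posterior mode lies at the lower boundary of the support.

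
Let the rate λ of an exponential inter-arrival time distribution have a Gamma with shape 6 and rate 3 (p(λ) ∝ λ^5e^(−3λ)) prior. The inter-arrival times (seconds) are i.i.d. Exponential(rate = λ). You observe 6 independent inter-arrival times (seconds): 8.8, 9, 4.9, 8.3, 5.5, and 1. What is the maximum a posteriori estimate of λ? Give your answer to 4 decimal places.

λ̂_MAP = 0.2716

The Exponential(rate=λ) likelihood is ∝ λ^n e^(−λΣtᵢ). Here n = 6 and Σtᵢ = 8.8 + 9 + 4.9 + 8.3 + 5.5 + 1 = 37.5.
Posterior ∝ λ^5e^(−3λ) · λ^6e^(−37.5λ) = λ^11e^(−40.5λ), i.e. Gamma(12, 40.5).
Mode = (a−1)/b = 11/40.5 ≈ 0.2716.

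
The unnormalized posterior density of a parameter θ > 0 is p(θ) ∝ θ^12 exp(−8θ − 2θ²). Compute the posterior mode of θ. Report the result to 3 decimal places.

ℓ'(θ) = 12/θ − 8 − 4θ. Setting this to zero and multiplying by θ: 4θ² + 8θ − 12 = 0.
θ = (−8 + √(8² + 4·4·12)) / (2·4) = (−8 + √256) / 8 = (−8 + 16)/8 = 1.
ℓ''(θ) = −12/θ² − 4 < 0, confirming a maximum.

θ̂_MAP = 1.000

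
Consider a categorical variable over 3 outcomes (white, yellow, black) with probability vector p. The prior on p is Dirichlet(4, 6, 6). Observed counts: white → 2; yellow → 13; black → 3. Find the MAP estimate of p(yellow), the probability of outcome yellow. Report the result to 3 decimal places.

MAP estimate of p(yellow) = 0.581

The posterior is Dirichlet(αᵢ + nᵢ) = Dirichlet(6, 19, 9).
For a Dirichlet(a₁,…,a_K) with all aᵢ > 1, the mode has j-th component (aⱼ − 1)/(Σaᵢ − K).
Here Σaᵢ = 34 and K = 3, so p(yellow) = (19 − 1)/(34 − 3) = 18/31 ≈ 0.581.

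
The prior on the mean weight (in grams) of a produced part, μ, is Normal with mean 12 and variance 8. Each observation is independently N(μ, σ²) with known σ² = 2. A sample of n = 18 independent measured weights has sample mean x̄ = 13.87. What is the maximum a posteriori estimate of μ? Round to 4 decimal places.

μ̂_MAP = 13.8444

n = 18, x̄ = 13.87.
For a Normal prior and Normal likelihood with known variance, the posterior is Normal; its mode equals its mean, the precision-weighted average.
Prior precision 1/σ₀² = 1/8 = 0.125; data precision n/σ² = 18/2 = 9.
μ̂ = (0.125·12 + 9·13.87) / (0.125 + 9) = 126.33/9.125 = 25266/1825 ≈ 13.8444.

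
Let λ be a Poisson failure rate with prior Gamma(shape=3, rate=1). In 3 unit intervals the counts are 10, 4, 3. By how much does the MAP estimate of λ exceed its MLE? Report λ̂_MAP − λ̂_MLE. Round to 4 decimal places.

MAP − MLE = -0.9167

Σxᵢ = 17. Posterior is Gamma(20, 4); MAP = (20−1)/4 = 19/4 ≈ 4.75000.
MLE = x̄ = 17/3 ≈ 5.66667.
Difference = 19/4 − 17/3 = -11/12 ≈ -0.9167.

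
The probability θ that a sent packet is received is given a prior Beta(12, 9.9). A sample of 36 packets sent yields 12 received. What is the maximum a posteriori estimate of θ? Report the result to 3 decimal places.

θ̂_MAP = 0.411

Prior: Beta(12, 9.9).
Data: 12 successes in 36 trials. The binomial likelihood contributes θ^12(1−θ)^24, so the posterior is Beta(12+12, 9.9+24) = Beta(24, 33.9).
For Beta(a, b) with a, b > 1 the mode is (a−1)/(a+b−2) = 23/55.9 ≈ 0.411.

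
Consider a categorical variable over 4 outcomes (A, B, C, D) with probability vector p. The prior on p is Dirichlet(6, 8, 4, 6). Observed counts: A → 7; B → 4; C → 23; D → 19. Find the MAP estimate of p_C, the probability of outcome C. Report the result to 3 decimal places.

MAP estimate of p_C = 0.356

The posterior is Dirichlet(αᵢ + nᵢ) = Dirichlet(13, 12, 27, 25).
For a Dirichlet(a₁,…,a_K) with all aᵢ > 1, the mode has j-th component (aⱼ − 1)/(Σaᵢ − K).
Here Σaᵢ = 77 and K = 4, so p_C = (27 − 1)/(77 − 4) = 26/73 ≈ 0.356.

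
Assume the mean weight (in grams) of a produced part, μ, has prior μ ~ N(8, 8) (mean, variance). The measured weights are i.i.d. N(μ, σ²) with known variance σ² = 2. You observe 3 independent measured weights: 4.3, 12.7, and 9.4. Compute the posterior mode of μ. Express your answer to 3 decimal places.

n = 3; x̄ = (4.3 + 12.7 + 9.4)/3 = 26.4/3 = 8.8.
For a Normal prior and Normal likelihood with known variance, the posterior is Normal; its mode equals its mean, the precision-weighted average.
Prior precision 1/σ₀² = 1/8 = 0.125; data precision n/σ² = 3/2 = 1.5.
μ̂ = (0.125·8 + 1.5·8.8) / (0.125 + 1.5) = 14.2/1.625 = 568/65 ≈ 8.738.

μ̂_MAP = 8.738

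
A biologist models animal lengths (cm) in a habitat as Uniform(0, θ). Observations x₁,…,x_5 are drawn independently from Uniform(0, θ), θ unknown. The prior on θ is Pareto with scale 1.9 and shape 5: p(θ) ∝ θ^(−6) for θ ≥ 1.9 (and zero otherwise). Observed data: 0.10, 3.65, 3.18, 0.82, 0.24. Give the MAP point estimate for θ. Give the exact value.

θ̂_MAP = 3.65

The Uniform(0, θ) likelihood is θ^(−n) for θ ≥ max(xᵢ), zero otherwise. Here max(xᵢ) = 3.65.
Posterior ∝ θ^(−6) · θ^(−5) = θ^(−11) on θ ≥ max(1.9, 3.65) = 3.65.
This density is strictly decreasing in θ, so the posterior mode lies at the lower boundary of the support.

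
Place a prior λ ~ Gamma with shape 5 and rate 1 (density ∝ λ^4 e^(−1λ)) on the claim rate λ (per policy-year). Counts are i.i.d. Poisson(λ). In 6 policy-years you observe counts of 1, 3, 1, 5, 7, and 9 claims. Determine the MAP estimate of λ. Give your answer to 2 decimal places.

λ̂_MAP = 4.29

Σxᵢ = 1+3+1+5+7+9 = 26, with n = 6.
Posterior ∝ λ^4e^(−1λ) · λ^26e^(−6λ) = λ^30e^(−7λ), i.e. Gamma(shape=31, rate=7).
The mode of a Gamma(a, b) with a ≥ 1 (shape–rate) is (a−1)/b = 30/7 ≈ 4.29.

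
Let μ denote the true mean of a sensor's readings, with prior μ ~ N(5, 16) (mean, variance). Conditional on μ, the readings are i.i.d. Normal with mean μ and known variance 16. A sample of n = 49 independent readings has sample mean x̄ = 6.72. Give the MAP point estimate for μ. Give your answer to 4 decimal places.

μ̂_MAP = 6.6856

n = 49, x̄ = 6.72.
For a Normal prior and Normal likelihood with known variance, the posterior is Normal; its mode equals its mean, the precision-weighted average.
Prior precision 1/σ₀² = 1/16 = 0.0625; data precision n/σ² = 49/16 = 3.0625.
μ̂ = (0.0625·5 + 3.0625·6.72) / (0.0625 + 3.0625) = 20.8925/3.125 = 6.6856.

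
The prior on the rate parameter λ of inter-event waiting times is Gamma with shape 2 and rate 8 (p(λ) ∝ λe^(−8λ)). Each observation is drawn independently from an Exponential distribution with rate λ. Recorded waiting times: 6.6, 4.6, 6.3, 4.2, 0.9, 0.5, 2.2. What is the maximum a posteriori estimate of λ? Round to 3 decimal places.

λ̂_MAP = 0.240

The Exponential(rate=λ) likelihood is ∝ λ^n e^(−λΣtᵢ). Here n = 7 and Σtᵢ = 6.6 + 4.6 + 6.3 + 4.2 + 0.9 + 0.5 + 2.2 = 25.3.
Posterior ∝ λe^(−8λ) · λ^7e^(−25.3λ) = λ^8e^(−33.3λ), i.e. Gamma(9, 33.3).
Mode = (a−1)/b = 8/33.3 ≈ 0.240.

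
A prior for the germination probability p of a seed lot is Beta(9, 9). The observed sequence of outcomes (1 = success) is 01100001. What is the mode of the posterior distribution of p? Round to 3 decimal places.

p̂_MAP = 0.458

Prior: Beta(9, 9).
Data: 3 successes in 8 trials (from the sequence). The binomial likelihood contributes p^3(1−p)^5, so the posterior is Beta(9+3, 9+5) = Beta(12, 14).
For Beta(a, b) with a, b > 1 the mode is (a−1)/(a+b−2) = 11/24 ≈ 0.458.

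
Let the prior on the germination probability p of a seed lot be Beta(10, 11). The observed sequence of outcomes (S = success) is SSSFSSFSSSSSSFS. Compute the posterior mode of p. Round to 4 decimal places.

Prior: Beta(10, 11).
Data: 12 successes in 15 trials (from the sequence). The binomial likelihood contributes p^12(1−p)^3, so the posterior is Beta(10+12, 11+3) = Beta(22, 14).
For Beta(a, b) with a, b > 1 the mode is (a−1)/(a+b−2) = 21/34 ≈ 0.6176.

p̂_MAP = 0.6176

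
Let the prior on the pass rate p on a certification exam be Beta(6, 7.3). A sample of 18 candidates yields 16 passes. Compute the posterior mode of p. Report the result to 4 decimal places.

Prior: Beta(6, 7.3).
Data: 16 successes in 18 trials. The binomial likelihood contributes p^16(1−p)^2, so the posterior is Beta(6+16, 7.3+2) = Beta(22, 9.3).
For Beta(a, b) with a, b > 1 the mode is (a−1)/(a+b−2) = 21/29.3 ≈ 0.7167.

p̂_MAP = 0.7167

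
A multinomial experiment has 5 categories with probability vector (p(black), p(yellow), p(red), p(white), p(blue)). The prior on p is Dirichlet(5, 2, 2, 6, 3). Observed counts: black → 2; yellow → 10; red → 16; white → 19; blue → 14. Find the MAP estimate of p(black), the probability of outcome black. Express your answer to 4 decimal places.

MAP estimate of p(black) = 0.0811

The posterior is Dirichlet(αᵢ + nᵢ) = Dirichlet(7, 12, 18, 25, 17).
For a Dirichlet(a₁,…,a_K) with all aᵢ > 1, the mode has j-th component (aⱼ − 1)/(Σaᵢ − K).
Here Σaᵢ = 79 and K = 5, so p(black) = (7 − 1)/(79 − 5) = 6/74 ≈ 0.0811.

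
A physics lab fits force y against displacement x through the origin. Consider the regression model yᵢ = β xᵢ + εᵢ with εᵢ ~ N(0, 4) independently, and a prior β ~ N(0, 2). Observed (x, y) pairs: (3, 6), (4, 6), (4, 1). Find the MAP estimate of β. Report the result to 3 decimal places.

β̂_MAP = 1.070

log p(β | y) = −Σ(yᵢ − βxᵢ)²/(2·4) − β²/(2·2) + const.
Setting the derivative to zero: Σxᵢ(yᵢ − βxᵢ)/4 − β/2 = 0, so β = Σxᵢyᵢ / (Σxᵢ² + σ²/τ²).
Σxᵢyᵢ = 3·6 + 4·6 + 4·1 = 46; Σxᵢ² = 41; σ²/τ² = 2.
β̂_MAP = 46 / (41 + 2) = 46/43 ≈ 1.070.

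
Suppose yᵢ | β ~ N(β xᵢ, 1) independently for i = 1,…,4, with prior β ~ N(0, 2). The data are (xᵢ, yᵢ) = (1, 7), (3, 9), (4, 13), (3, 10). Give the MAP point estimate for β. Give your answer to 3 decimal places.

β̂_MAP = 3.268

log p(β | y) = −Σ(yᵢ − βxᵢ)²/(2·1) − β²/(2·2) + const.
Setting the derivative to zero: Σxᵢ(yᵢ − βxᵢ)/1 − β/2 = 0, so β = Σxᵢyᵢ / (Σxᵢ² + σ²/τ²).
Σxᵢyᵢ = 1·7 + 3·9 + 4·13 + 3·10 = 116; Σxᵢ² = 35; σ²/τ² = 0.5.
β̂_MAP = 116 / (35 + 0.5) = 116/35.5 ≈ 3.268.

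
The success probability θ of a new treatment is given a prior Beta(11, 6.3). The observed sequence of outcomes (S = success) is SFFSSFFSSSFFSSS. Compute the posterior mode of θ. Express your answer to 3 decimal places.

θ̂_MAP = 0.627

Prior: Beta(11, 6.3).
Data: 9 successes in 15 trials (from the sequence). The binomial likelihood contributes θ^9(1−θ)^6, so the posterior is Beta(11+9, 6.3+6) = Beta(20, 12.3).
For Beta(a, b) with a, b > 1 the mode is (a−1)/(a+b−2) = 19/30.3 ≈ 0.627.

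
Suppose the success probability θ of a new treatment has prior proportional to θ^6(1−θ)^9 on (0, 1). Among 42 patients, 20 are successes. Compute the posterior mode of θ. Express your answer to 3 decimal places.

The prior density ∝ θ^6(1−θ)^9 is the kernel of Beta(7, 10).
Data: 20 successes in 42 trials. The binomial likelihood contributes θ^20(1−θ)^22, so the posterior is Beta(7+20, 10+22) = Beta(27, 32).
For Beta(a, b) with a, b > 1 the mode is (a−1)/(a+b−2) = 26/57 ≈ 0.456.

θ̂_MAP = 0.456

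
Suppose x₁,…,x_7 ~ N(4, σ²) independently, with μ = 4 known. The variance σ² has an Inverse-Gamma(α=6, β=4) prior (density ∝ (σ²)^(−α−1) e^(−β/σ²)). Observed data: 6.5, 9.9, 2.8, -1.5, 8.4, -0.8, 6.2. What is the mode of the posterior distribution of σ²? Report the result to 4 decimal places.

σ̂²_MAP = 6.0948

Sum of squared deviations about the known mean: SS = (6.5−4)² + (9.9−4)² + (2.8−4)² + (-1.5−4)² + (8.4−4)² + (-0.8−4)² + (6.2−4)² = 119.99.
The Normal likelihood contributes (σ²)^(−n/2) exp(−SS/(2σ²)), so the posterior is Inverse-Gamma(α + n/2, β + SS/2) = Inverse-Gamma(9.5, 63.995).
The mode of Inverse-Gamma(a, b) is b/(a+1) = 63.995/10.5 ≈ 6.0948.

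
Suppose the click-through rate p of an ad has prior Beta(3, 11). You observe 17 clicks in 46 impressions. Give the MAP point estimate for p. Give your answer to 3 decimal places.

p̂_MAP = 0.328

Prior: Beta(3, 11).
Data: 17 successes in 46 trials. The binomial likelihood contributes p^17(1−p)^29, so the posterior is Beta(3+17, 11+29) = Beta(20, 40).
For Beta(a, b) with a, b > 1 the mode is (a−1)/(a+b−2) = 19/58 ≈ 0.328.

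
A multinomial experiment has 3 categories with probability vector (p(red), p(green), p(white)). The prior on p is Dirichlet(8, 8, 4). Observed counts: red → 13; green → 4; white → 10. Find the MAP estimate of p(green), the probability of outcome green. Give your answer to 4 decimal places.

MAP estimate of p(green) = 0.2500

The posterior is Dirichlet(αᵢ + nᵢ) = Dirichlet(21, 12, 14).
For a Dirichlet(a₁,…,a_K) with all aᵢ > 1, the mode has j-th component (aⱼ − 1)/(Σaᵢ − K).
Here Σaᵢ = 47 and K = 3, so p(green) = (12 − 1)/(47 − 3) = 11/44 ≈ 0.2500.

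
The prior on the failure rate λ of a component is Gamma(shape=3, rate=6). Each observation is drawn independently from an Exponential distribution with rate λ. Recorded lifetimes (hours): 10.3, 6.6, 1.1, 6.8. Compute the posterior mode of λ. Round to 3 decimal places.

The Exponential(rate=λ) likelihood is ∝ λ^n e^(−λΣtᵢ). Here n = 4 and Σtᵢ = 10.3 + 6.6 + 1.1 + 6.8 = 24.8.
Posterior ∝ λ^2e^(−6λ) · λ^4e^(−24.8λ) = λ^6e^(−30.8λ), i.e. Gamma(7, 30.8).
Mode = (a−1)/b = 6/30.8 ≈ 0.195.

λ̂_MAP = 0.195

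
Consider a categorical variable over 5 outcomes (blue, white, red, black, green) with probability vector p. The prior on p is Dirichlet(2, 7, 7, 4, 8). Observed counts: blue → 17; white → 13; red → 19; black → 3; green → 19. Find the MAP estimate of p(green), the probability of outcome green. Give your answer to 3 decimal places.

The posterior is Dirichlet(αᵢ + nᵢ) = Dirichlet(19, 20, 26, 7, 27).
For a Dirichlet(a₁,…,a_K) with all aᵢ > 1, the mode has j-th component (aⱼ − 1)/(Σaᵢ − K).
Here Σaᵢ = 99 and K = 5, so p(green) = (27 − 1)/(99 − 5) = 26/94 ≈ 0.277.

MAP estimate of p(green) = 0.277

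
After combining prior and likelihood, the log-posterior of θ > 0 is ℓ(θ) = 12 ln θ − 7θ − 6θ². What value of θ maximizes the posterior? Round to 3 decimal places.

θ̂_MAP = 0.750

ℓ'(θ) = 12/θ − 7 − 12θ. Setting this to zero and multiplying by θ: 12θ² + 7θ − 12 = 0.
θ = (−7 + √(7² + 4·12·12)) / (2·12) = (−7 + √625) / 24 = (−7 + 25)/24 = 3/4.
ℓ''(θ) = −12/θ² − 12 < 0, confirming a maximum.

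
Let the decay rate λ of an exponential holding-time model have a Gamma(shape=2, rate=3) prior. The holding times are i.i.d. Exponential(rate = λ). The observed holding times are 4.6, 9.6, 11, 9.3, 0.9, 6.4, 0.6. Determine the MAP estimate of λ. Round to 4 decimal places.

The Exponential(rate=λ) likelihood is ∝ λ^n e^(−λΣtᵢ). Here n = 7 and Σtᵢ = 4.6 + 9.6 + 11 + 9.3 + 0.9 + 6.4 + 0.6 = 42.4.
Posterior ∝ λe^(−3λ) · λ^7e^(−42.4λ) = λ^8e^(−45.4λ), i.e. Gamma(9, 45.4).
Mode = (a−1)/b = 8/45.4 ≈ 0.1762.

λ̂_MAP = 0.1762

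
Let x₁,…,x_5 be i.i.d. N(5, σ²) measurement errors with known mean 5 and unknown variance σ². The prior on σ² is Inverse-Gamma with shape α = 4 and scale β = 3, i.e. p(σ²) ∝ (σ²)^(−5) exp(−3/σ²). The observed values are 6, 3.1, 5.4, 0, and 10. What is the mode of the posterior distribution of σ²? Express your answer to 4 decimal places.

σ̂²_MAP = 4.0513

Sum of squared deviations about the known mean: SS = (6−5)² + (3.1−5)² + (5.4−5)² + (0−5)² + (10−5)² = 54.77.
The Normal likelihood contributes (σ²)^(−n/2) exp(−SS/(2σ²)), so the posterior is Inverse-Gamma(α + n/2, β + SS/2) = Inverse-Gamma(6.5, 30.385).
The mode of Inverse-Gamma(a, b) is b/(a+1) = 30.385/7.5 ≈ 4.0513.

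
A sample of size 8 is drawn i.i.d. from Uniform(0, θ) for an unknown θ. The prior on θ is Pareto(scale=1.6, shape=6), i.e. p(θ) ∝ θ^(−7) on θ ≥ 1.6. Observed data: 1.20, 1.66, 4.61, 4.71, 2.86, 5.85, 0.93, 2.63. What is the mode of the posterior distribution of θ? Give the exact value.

The Uniform(0, θ) likelihood is θ^(−n) for θ ≥ max(xᵢ), zero otherwise. Here max(xᵢ) = 5.85.
Posterior ∝ θ^(−7) · θ^(−8) = θ^(−15) on θ ≥ max(1.6, 5.85) = 5.85.
This density is strictly decreasing in θ, so the posterior mode lies at the lower boundary of the support.

θ̂_MAP = 5.85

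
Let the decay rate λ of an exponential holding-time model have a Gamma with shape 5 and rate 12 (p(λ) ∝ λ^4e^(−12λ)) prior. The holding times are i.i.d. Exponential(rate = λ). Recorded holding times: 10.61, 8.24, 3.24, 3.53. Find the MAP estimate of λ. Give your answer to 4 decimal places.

The Exponential(rate=λ) likelihood is ∝ λ^n e^(−λΣtᵢ). Here n = 4 and Σtᵢ = 10.61 + 8.24 + 3.24 + 3.53 = 25.62.
Posterior ∝ λ^4e^(−12λ) · λ^4e^(−25.62λ) = λ^8e^(−37.62λ), i.e. Gamma(9, 37.62).
Mode = (a−1)/b = 8/37.62 ≈ 0.2127.

λ̂_MAP = 0.2127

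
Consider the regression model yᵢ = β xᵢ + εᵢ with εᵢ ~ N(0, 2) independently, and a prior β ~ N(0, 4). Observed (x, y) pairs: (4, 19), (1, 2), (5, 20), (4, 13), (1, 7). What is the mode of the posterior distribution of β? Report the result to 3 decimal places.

β̂_MAP = 3.983

log p(β | y) = −Σ(yᵢ − βxᵢ)²/(2·2) − β²/(2·4) + const.
Setting the derivative to zero: Σxᵢ(yᵢ − βxᵢ)/2 − β/4 = 0, so β = Σxᵢyᵢ / (Σxᵢ² + σ²/τ²).
Σxᵢyᵢ = 4·19 + 1·2 + 5·20 + 4·13 + 1·7 = 237; Σxᵢ² = 59; σ²/τ² = 0.5.
β̂_MAP = 237 / (59 + 0.5) = 237/59.5 ≈ 3.983.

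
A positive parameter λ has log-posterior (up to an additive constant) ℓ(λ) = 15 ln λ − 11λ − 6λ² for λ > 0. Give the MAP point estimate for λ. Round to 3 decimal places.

ℓ'(λ) = 15/λ − 11 − 12λ. Setting this to zero and multiplying by λ: 12λ² + 11λ − 15 = 0.
λ = (−11 + √(11² + 4·12·15)) / (2·12) = (−11 + √841) / 24 = (−11 + 29)/24 = 3/4.
ℓ''(λ) = −15/λ² − 12 < 0, confirming a maximum.

λ̂_MAP = 0.750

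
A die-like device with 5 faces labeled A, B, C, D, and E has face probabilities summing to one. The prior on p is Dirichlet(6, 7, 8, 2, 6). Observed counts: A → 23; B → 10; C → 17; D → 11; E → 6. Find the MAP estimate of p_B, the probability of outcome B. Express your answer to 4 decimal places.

The posterior is Dirichlet(αᵢ + nᵢ) = Dirichlet(29, 17, 25, 13, 12).
For a Dirichlet(a₁,…,a_K) with all aᵢ > 1, the mode has j-th component (aⱼ − 1)/(Σaᵢ − K).
Here Σaᵢ = 96 and K = 5, so p_B = (17 − 1)/(96 − 5) = 16/91 ≈ 0.1758.

MAP estimate of p_B = 0.1758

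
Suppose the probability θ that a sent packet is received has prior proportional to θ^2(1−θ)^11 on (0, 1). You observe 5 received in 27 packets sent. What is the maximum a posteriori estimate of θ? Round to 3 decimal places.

The prior density ∝ θ^2(1−θ)^11 is the kernel of Beta(3, 12).
Data: 5 successes in 27 trials. The binomial likelihood contributes θ^5(1−θ)^22, so the posterior is Beta(3+5, 12+22) = Beta(8, 34).
For Beta(a, b) with a, b > 1 the mode is (a−1)/(a+b−2) = 7/40 ≈ 0.175.

θ̂_MAP = 0.175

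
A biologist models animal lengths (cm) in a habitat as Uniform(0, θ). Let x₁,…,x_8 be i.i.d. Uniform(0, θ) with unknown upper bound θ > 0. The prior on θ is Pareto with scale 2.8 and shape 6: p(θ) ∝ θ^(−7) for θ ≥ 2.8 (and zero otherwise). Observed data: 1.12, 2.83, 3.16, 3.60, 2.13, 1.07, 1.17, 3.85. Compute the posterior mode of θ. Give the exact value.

The Uniform(0, θ) likelihood is θ^(−n) for θ ≥ max(xᵢ), zero otherwise. Here max(xᵢ) = 3.85.
Posterior ∝ θ^(−7) · θ^(−8) = θ^(−15) on θ ≥ max(2.8, 3.85) = 3.85.
This density is strictly decreasing in θ, so the posterior mode lies at the lower boundary of the support.

θ̂_MAP = 3.85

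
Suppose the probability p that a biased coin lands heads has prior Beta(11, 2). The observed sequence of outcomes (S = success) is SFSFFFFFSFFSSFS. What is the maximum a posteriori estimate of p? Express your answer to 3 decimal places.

Prior: Beta(11, 2).
Data: 6 successes in 15 trials (from the sequence). The binomial likelihood contributes p^6(1−p)^9, so the posterior is Beta(11+6, 2+9) = Beta(17, 11).
For Beta(a, b) with a, b > 1 the mode is (a−1)/(a+b−2) = 16/26 ≈ 0.615.

p̂_MAP = 0.615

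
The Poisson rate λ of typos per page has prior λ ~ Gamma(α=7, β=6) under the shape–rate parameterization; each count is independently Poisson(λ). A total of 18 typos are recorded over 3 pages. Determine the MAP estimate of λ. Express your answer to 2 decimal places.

Σxᵢ = 18, n = 3.
Posterior ∝ λ^6e^(−6λ) · λ^18e^(−3λ) = λ^24e^(−9λ), i.e. Gamma(shape=25, rate=9).
The mode of a Gamma(a, b) with a ≥ 1 (shape–rate) is (a−1)/b = 24/9 ≈ 2.67.

λ̂_MAP = 2.67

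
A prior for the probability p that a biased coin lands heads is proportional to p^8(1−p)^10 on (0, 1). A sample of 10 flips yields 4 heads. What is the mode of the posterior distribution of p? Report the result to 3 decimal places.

The prior density ∝ p^8(1−p)^10 is the kernel of Beta(9, 11).
Data: 4 successes in 10 trials. The binomial likelihood contributes p^4(1−p)^6, so the posterior is Beta(9+4, 11+6) = Beta(13, 17).
For Beta(a, b) with a, b > 1 the mode is (a−1)/(a+b−2) = 12/28 ≈ 0.429.

p̂_MAP = 0.429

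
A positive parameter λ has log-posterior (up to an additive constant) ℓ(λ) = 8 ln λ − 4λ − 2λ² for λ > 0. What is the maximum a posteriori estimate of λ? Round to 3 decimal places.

λ̂_MAP = 1.000

ℓ'(λ) = 8/λ − 4 − 4λ. Setting this to zero and multiplying by λ: 4λ² + 4λ − 8 = 0.
λ = (−4 + √(4² + 4·4·8)) / (2·4) = (−4 + √144) / 8 = (−4 + 12)/8 = 1.
ℓ''(λ) = −8/λ² − 4 < 0, confirming a maximum.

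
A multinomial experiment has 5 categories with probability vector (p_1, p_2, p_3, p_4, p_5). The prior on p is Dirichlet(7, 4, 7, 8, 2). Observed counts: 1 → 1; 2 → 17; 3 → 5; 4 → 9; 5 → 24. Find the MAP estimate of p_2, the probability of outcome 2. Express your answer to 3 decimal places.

MAP estimate: 0.253

The posterior is Dirichlet(αᵢ + nᵢ) = Dirichlet(8, 21, 12, 17, 26).
For a Dirichlet(a₁,…,a_K) with all aᵢ > 1, the mode has j-th component (aⱼ − 1)/(Σaᵢ − K).
Here Σaᵢ = 84 and K = 5, so p_2 = (21 − 1)/(84 − 5) = 20/79 ≈ 0.253.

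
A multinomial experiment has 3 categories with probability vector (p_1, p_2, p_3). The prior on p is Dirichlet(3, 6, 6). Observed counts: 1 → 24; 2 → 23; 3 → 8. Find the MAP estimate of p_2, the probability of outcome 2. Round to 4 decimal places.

The posterior is Dirichlet(αᵢ + nᵢ) = Dirichlet(27, 29, 14).
For a Dirichlet(a₁,…,a_K) with all aᵢ > 1, the mode has j-th component (aⱼ − 1)/(Σaᵢ − K).
Here Σaᵢ = 70 and K = 3, so p_2 = (29 − 1)/(70 − 3) = 28/67 ≈ 0.4179.

MAP estimate: 0.4179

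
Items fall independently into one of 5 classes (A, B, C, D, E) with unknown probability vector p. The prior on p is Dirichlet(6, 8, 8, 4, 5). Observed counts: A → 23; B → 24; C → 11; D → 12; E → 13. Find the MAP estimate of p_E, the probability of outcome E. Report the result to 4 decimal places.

MAP estimate of p_E = 0.1560

The posterior is Dirichlet(αᵢ + nᵢ) = Dirichlet(29, 32, 19, 16, 18).
For a Dirichlet(a₁,…,a_K) with all aᵢ > 1, the mode has j-th component (aⱼ − 1)/(Σaᵢ − K).
Here Σaᵢ = 114 and K = 5, so p_E = (18 − 1)/(114 − 5) = 17/109 ≈ 0.1560.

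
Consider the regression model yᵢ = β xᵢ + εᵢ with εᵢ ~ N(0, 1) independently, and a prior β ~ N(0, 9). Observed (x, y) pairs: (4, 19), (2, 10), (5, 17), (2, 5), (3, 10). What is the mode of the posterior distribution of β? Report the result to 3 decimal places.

β̂_MAP = 3.803

log p(β | y) = −Σ(yᵢ − βxᵢ)²/(2·1) − β²/(2·9) + const.
Setting the derivative to zero: Σxᵢ(yᵢ − βxᵢ)/1 − β/9 = 0, so β = Σxᵢyᵢ / (Σxᵢ² + σ²/τ²).
Σxᵢyᵢ = 4·19 + 2·10 + 5·17 + 2·5 + 3·10 = 221; Σxᵢ² = 58; σ²/τ² = 1/9.
β̂_MAP = 221 / (58 + 1/9) = 221/(523/9) = 1989/523 ≈ 3.803.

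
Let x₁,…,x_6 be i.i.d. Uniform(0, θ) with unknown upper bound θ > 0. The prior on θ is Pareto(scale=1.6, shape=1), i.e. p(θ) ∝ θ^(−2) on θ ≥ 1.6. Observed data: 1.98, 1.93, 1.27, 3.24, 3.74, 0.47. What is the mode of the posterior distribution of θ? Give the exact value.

The Uniform(0, θ) likelihood is θ^(−n) for θ ≥ max(xᵢ), zero otherwise. Here max(xᵢ) = 3.74.
Posterior ∝ θ^(−2) · θ^(−6) = θ^(−8) on θ ≥ max(1.6, 3.74) = 3.74.
This density is strictly decreasing in θ, so the posterior mode lies at the lower boundary of the support.

θ̂_MAP = 3.74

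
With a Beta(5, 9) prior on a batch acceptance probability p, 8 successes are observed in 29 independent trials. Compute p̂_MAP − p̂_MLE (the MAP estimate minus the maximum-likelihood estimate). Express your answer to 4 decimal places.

MAP − MLE = 0.0168

Posterior is Beta(13, 30); MAP = (13−1)/(43−2) = 12/41 ≈ 0.29268.
MLE ignores the prior: p̂_MLE = k/n = 8/29 ≈ 0.27586.
Difference = 12/41 − 8/29 = 20/1189 ≈ 0.0168.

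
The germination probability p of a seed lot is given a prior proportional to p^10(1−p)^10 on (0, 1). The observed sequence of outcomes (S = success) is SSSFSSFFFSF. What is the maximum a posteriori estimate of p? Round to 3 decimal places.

p̂_MAP = 0.516

The prior density ∝ p^10(1−p)^10 is the kernel of Beta(11, 11).
Data: 6 successes in 11 trials (from the sequence). The binomial likelihood contributes p^6(1−p)^5, so the posterior is Beta(11+6, 11+5) = Beta(17, 16).
For Beta(a, b) with a, b > 1 the mode is (a−1)/(a+b−2) = 16/31 ≈ 0.516.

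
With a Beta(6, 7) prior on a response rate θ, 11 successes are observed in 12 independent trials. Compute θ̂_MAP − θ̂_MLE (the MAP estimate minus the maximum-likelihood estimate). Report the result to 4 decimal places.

MAP − MLE = -0.2210

Posterior is Beta(17, 8); MAP = (17−1)/(25−2) = 16/23 ≈ 0.69565.
MLE ignores the prior: θ̂_MLE = k/n = 11/12 ≈ 0.91667.
Difference = 16/23 − 11/12 = -61/276 ≈ -0.2210.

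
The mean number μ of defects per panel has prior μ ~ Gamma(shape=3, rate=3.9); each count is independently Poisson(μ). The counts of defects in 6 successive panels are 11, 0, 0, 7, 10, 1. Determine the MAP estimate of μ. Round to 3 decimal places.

Σxᵢ = 11+0+0+7+10+1 = 29, with n = 6.
Posterior ∝ μ^2e^(−3.9μ) · μ^29e^(−6μ) = μ^31e^(−9.9μ), i.e. Gamma(shape=32, rate=9.9).
The mode of a Gamma(a, b) with a ≥ 1 (shape–rate) is (a−1)/b = 31/9.9 ≈ 3.131.

μ̂_MAP = 3.131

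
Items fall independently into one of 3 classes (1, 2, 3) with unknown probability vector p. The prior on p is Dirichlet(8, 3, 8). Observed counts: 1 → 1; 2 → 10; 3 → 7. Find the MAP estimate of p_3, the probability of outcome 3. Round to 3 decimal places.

The posterior is Dirichlet(αᵢ + nᵢ) = Dirichlet(9, 13, 15).
For a Dirichlet(a₁,…,a_K) with all aᵢ > 1, the mode has j-th component (aⱼ − 1)/(Σaᵢ − K).
Here Σaᵢ = 37 and K = 3, so p_3 = (15 − 1)/(37 − 3) = 14/34 ≈ 0.412.

MAP estimate: 0.412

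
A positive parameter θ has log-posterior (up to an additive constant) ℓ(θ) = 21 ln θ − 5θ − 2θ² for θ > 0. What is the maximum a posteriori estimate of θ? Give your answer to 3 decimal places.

θ̂_MAP = 1.750

ℓ'(θ) = 21/θ − 5 − 4θ. Setting this to zero and multiplying by θ: 4θ² + 5θ − 21 = 0.
θ = (−5 + √(5² + 4·4·21)) / (2·4) = (−5 + √361) / 8 = (−5 + 19)/8 = 7/4.
ℓ''(θ) = −21/θ² − 4 < 0, confirming a maximum.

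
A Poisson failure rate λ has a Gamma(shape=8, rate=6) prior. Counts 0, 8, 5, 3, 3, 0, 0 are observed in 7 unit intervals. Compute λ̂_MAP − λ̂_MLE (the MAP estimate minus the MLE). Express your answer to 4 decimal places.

MAP − MLE = -0.7143

Σxᵢ = 19. Posterior is Gamma(27, 13); MAP = (27−1)/13 = 26/13 ≈ 2.00000.
MLE = x̄ = 19/7 ≈ 2.71429.
Difference = 26/13 − 19/7 = -5/7 ≈ -0.7143.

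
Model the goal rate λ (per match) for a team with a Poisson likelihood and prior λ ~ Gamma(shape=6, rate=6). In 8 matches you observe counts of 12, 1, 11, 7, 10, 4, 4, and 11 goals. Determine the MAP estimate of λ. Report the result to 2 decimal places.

Σxᵢ = 12+1+11+7+10+4+4+11 = 60, with n = 8.
Posterior ∝ λ^5e^(−6λ) · λ^60e^(−8λ) = λ^65e^(−14λ), i.e. Gamma(shape=66, rate=14).
The mode of a Gamma(a, b) with a ≥ 1 (shape–rate) is (a−1)/b = 65/14 ≈ 4.64.

λ̂_MAP = 4.64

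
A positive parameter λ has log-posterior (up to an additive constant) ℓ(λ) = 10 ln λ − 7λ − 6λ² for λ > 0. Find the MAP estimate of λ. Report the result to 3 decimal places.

λ̂_MAP = 0.667

ℓ'(λ) = 10/λ − 7 − 12λ. Setting this to zero and multiplying by λ: 12λ² + 7λ − 10 = 0.
λ = (−7 + √(7² + 4·12·10)) / (2·12) = (−7 + √529) / 24 = (−7 + 23)/24 = 2/3.
ℓ''(λ) = −10/λ² − 12 < 0, confirming a maximum.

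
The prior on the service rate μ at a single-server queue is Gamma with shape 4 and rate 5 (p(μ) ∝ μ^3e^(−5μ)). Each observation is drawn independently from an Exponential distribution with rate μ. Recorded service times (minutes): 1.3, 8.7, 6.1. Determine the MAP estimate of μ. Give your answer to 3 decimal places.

μ̂_MAP = 0.284

The Exponential(rate=μ) likelihood is ∝ μ^n e^(−μΣtᵢ). Here n = 3 and Σtᵢ = 1.3 + 8.7 + 6.1 = 16.1.
Posterior ∝ μ^3e^(−5μ) · μ^3e^(−16.1μ) = μ^6e^(−21.1μ), i.e. Gamma(7, 21.1).
Mode = (a−1)/b = 6/21.1 ≈ 0.284.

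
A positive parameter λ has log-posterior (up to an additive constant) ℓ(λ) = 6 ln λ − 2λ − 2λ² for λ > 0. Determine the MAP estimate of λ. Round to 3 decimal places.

ℓ'(λ) = 6/λ − 2 − 4λ. Setting this to zero and multiplying by λ: 4λ² + 2λ − 6 = 0.
λ = (−2 + √(2² + 4·4·6)) / (2·4) = (−2 + √100) / 8 = (−2 + 10)/8 = 1.
ℓ''(λ) = −6/λ² − 4 < 0, confirming a maximum.

λ̂_MAP = 1.000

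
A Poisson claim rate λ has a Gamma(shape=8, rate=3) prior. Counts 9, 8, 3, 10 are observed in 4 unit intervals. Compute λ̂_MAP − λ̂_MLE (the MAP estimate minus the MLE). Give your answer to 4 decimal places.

MAP − MLE = -2.2143

Σxᵢ = 30. Posterior is Gamma(38, 7); MAP = (38−1)/7 = 37/7 ≈ 5.28571.
MLE = x̄ = 30/4 ≈ 7.50000.
Difference = 37/7 − 30/4 = -31/14 ≈ -2.2143.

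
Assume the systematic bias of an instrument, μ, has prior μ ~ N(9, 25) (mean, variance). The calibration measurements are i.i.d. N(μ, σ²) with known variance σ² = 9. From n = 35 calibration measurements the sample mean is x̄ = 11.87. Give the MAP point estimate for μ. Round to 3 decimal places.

μ̂_MAP = 11.841

n = 35, x̄ = 11.87.
For a Normal prior and Normal likelihood with known variance, the posterior is Normal; its mode equals its mean, the precision-weighted average.
Prior precision 1/σ₀² = 1/25 = 0.04; data precision n/σ² = 35/9.
μ̂ = (0.04·9 + (35/9)·11.87) / (0.04 + 35/9) = (41869/900)/(884/225) = 41869/3536 ≈ 11.841.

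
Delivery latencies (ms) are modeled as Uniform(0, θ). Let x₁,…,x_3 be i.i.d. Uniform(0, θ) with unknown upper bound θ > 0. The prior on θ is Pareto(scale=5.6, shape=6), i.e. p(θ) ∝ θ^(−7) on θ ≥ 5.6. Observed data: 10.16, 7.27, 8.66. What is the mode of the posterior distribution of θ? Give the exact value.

The Uniform(0, θ) likelihood is θ^(−n) for θ ≥ max(xᵢ), zero otherwise. Here max(xᵢ) = 10.16.
Posterior ∝ θ^(−7) · θ^(−3) = θ^(−10) on θ ≥ max(5.6, 10.16) = 10.16.
This density is strictly decreasing in θ, so the posterior mode lies at the lower boundary of the support.

θ̂_MAP = 10.16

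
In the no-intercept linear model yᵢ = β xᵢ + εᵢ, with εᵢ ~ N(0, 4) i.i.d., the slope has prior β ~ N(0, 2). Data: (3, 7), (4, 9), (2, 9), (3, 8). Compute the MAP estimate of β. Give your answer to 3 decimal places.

β̂_MAP = 2.475

log p(β | y) = −Σ(yᵢ − βxᵢ)²/(2·4) − β²/(2·2) + const.
Setting the derivative to zero: Σxᵢ(yᵢ − βxᵢ)/4 − β/2 = 0, so β = Σxᵢyᵢ / (Σxᵢ² + σ²/τ²).
Σxᵢyᵢ = 3·7 + 4·9 + 2·9 + 3·8 = 99; Σxᵢ² = 38; σ²/τ² = 2.
β̂_MAP = 99 / (38 + 2) = 99/40 ≈ 2.475.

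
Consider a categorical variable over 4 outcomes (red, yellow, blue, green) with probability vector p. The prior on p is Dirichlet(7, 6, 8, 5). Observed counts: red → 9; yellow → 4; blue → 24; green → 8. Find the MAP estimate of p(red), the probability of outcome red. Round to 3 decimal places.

The posterior is Dirichlet(αᵢ + nᵢ) = Dirichlet(16, 10, 32, 13).
For a Dirichlet(a₁,…,a_K) with all aᵢ > 1, the mode has j-th component (aⱼ − 1)/(Σaᵢ − K).
Here Σaᵢ = 71 and K = 4, so p(red) = (16 − 1)/(71 − 4) = 15/67 ≈ 0.224.

MAP estimate of p(red) = 0.224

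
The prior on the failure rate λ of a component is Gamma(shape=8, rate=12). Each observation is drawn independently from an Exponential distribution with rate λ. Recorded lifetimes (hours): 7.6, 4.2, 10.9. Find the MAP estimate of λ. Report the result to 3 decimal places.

λ̂_MAP = 0.288

The Exponential(rate=λ) likelihood is ∝ λ^n e^(−λΣtᵢ). Here n = 3 and Σtᵢ = 7.6 + 4.2 + 10.9 = 22.7.
Posterior ∝ λ^7e^(−12λ) · λ^3e^(−22.7λ) = λ^10e^(−34.7λ), i.e. Gamma(11, 34.7).
Mode = (a−1)/b = 10/34.7 ≈ 0.288.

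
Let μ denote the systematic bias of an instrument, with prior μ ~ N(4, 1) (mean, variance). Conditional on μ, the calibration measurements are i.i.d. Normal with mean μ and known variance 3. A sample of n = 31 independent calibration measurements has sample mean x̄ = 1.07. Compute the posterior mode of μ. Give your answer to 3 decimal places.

n = 31, x̄ = 1.07.
For a Normal prior and Normal likelihood with known variance, the posterior is Normal; its mode equals its mean, the precision-weighted average.
Prior precision 1/σ₀² = 1/1 = 1; data precision n/σ² = 31/3.
μ̂ = (1·4 + (31/3)·1.07) / (1 + 31/3) = (4517/300)/(34/3) = 4517/3400 ≈ 1.329.

μ̂_MAP = 1.329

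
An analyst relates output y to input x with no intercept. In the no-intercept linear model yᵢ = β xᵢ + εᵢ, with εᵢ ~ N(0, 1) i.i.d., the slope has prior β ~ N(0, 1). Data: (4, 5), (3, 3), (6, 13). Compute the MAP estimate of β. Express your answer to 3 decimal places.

β̂_MAP = 1.726

log p(β | y) = −Σ(yᵢ − βxᵢ)²/(2·1) − β²/(2·1) + const.
Setting the derivative to zero: Σxᵢ(yᵢ − βxᵢ)/1 − β/1 = 0, so β = Σxᵢyᵢ / (Σxᵢ² + σ²/τ²).
Σxᵢyᵢ = 4·5 + 3·3 + 6·13 = 107; Σxᵢ² = 61; σ²/τ² = 1.
β̂_MAP = 107 / (61 + 1) = 107/62 ≈ 1.726.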